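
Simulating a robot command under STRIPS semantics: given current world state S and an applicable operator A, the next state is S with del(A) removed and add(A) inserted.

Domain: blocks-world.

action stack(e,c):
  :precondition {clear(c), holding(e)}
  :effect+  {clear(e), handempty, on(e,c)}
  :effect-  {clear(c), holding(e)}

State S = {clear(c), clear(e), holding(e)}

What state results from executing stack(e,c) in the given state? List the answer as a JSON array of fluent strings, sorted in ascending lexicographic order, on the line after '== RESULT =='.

Progress:
  pre ⊆ S: {clear(c), holding(e)} ⊆ S  — applicable
  S \ del = {clear(e)}
  ∪ add   = {clear(e), handempty, on(e,c)}

== RESULT ==
["clear(e)", "handempty", "on(e,c)"]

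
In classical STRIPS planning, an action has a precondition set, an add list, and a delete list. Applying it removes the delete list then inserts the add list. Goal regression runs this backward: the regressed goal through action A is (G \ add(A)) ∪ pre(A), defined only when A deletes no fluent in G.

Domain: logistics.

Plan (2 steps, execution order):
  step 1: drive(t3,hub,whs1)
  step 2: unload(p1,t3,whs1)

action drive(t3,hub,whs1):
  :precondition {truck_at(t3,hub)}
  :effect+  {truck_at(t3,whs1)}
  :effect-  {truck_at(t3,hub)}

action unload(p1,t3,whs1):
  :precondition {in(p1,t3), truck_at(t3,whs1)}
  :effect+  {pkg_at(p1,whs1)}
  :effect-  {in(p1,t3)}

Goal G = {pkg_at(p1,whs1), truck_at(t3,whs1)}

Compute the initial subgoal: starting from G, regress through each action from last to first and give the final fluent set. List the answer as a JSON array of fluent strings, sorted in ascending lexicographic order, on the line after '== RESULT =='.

Work backward from the goal:
  through step 2 (unload(p1,t3,whs1)): drop {pkg_at(p1,whs1)}, keep {truck_at(t3,whs1)}, require {in(p1,t3), truck_at(t3,whs1)}
    → {in(p1,t3), truck_at(t3,whs1)}
  through step 1 (drive(t3,hub,whs1)): drop {truck_at(t3,whs1)}, keep {in(p1,t3)}, require {truck_at(t3,hub)}
    → {in(p1,t3), truck_at(t3,hub)}

== RESULT ==
["in(p1,t3)", "truck_at(t3,hub)"]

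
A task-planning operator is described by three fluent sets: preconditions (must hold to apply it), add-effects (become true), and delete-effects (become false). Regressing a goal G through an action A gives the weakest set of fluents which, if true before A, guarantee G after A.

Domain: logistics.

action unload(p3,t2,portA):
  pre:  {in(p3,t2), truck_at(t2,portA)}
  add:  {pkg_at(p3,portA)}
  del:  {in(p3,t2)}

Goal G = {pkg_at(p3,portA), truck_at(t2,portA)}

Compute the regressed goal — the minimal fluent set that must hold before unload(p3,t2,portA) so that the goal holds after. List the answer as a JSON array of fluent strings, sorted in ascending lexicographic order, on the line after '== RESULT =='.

Regress:
  G ∩ del = {}  (empty — regression defined)
  G \ add = {pkg_at(p3,portA), truck_at(t2,portA)} \ {pkg_at(p3,portA)} = {truck_at(t2,portA)}
  ∪ pre   = {truck_at(t2,portA)} ∪ {in(p3,t2), truck_at(t2,portA)}
          = {in(p3,t2), truck_at(t2,portA)}

== RESULT ==
["in(p3,t2)", "truck_at(t2,portA)"]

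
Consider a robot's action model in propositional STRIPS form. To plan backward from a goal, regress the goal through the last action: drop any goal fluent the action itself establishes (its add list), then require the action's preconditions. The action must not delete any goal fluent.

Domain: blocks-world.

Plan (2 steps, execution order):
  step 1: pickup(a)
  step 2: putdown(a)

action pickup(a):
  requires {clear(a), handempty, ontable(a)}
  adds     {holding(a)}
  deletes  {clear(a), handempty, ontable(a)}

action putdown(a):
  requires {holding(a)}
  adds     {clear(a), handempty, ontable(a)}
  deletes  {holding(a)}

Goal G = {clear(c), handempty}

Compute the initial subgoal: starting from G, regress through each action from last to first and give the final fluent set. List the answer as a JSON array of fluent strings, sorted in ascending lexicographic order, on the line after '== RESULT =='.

Work backward from the goal:
  through step 2 (putdown(a)): drop {handempty}, keep {clear(c)}, require {holding(a)}
    → {clear(c), holding(a)}
  through step 1 (pickup(a)): drop {holding(a)}, keep {clear(c)}, require {clear(a), handempty, ontable(a)}
    → {clear(a), clear(c), handempty, ontable(a)}

== RESULT ==
["clear(a)", "clear(c)", "handempty", "ontable(a)"]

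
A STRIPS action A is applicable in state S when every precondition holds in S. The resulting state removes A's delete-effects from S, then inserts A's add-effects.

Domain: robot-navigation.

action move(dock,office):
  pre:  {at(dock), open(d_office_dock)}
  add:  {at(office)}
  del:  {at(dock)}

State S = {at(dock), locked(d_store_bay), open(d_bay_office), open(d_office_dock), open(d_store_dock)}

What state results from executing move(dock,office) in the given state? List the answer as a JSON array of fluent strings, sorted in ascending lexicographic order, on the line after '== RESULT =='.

Progress:
  pre ⊆ S: {at(dock), open(d_office_dock)} ⊆ S  — applicable
  S \ del = {locked(d_store_bay), open(d_bay_office), open(d_office_dock), open(d_store_dock)}
  ∪ add   = {at(office), locked(d_store_bay), open(d_bay_office), open(d_office_dock), open(d_store_dock)}

== RESULT ==
["at(office)", "locked(d_store_bay)", "open(d_bay_office)", "open(d_office_dock)", "open(d_store_dock)"]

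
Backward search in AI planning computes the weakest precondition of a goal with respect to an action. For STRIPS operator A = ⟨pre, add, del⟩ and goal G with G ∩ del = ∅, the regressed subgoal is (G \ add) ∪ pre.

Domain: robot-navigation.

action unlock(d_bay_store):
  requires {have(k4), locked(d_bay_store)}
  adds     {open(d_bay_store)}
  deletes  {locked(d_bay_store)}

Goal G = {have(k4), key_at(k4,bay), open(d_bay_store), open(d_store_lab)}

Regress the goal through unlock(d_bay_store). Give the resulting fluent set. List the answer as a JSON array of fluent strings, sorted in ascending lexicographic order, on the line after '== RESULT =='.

Regress:
  G ∩ del = {}  (empty — regression defined)
  G \ add = {have(k4), key_at(k4,bay), open(d_bay_store), open(d_store_lab)} \ {open(d_bay_store)} = {have(k4), key_at(k4,bay), open(d_store_lab)}
  ∪ pre   = {have(k4), key_at(k4,bay), open(d_store_lab)} ∪ {have(k4), locked(d_bay_store)}
          = {have(k4), key_at(k4,bay), locked(d_bay_store), open(d_store_lab)}

== RESULT ==
["have(k4)", "key_at(k4,bay)", "locked(d_bay_store)", "open(d_store_lab)"]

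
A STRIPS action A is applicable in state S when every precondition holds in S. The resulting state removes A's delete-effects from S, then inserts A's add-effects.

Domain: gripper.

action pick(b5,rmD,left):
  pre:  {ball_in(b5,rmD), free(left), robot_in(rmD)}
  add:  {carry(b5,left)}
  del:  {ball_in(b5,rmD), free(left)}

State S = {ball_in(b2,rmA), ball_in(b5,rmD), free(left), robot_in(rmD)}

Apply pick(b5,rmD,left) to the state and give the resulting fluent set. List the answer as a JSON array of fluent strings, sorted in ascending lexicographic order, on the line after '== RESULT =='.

Progress:
  pre ⊆ S: {ball_in(b5,rmD), free(left), robot_in(rmD)} ⊆ S  — applicable
  S \ del = {ball_in(b2,rmA), robot_in(rmD)}
  ∪ add   = {ball_in(b2,rmA), carry(b5,left), robot_in(rmD)}

== RESULT ==
["ball_in(b2,rmA)", "carry(b5,left)", "robot_in(rmD)"]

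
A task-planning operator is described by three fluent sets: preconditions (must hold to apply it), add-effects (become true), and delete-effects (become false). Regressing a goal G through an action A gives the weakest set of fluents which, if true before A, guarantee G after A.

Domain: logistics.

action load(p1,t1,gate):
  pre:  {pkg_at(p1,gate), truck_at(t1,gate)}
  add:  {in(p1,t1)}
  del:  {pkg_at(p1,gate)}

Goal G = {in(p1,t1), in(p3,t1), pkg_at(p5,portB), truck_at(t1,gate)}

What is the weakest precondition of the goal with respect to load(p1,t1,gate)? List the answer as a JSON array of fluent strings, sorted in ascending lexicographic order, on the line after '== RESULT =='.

Compute (G \ add) ∪ pre:
  G ∩ del = {}  (empty — regression defined)
  G \ add = {in(p1,t1), in(p3,t1), pkg_at(p5,portB), truck_at(t1,gate)} \ {in(p1,t1)} = {in(p3,t1), pkg_at(p5,portB), truck_at(t1,gate)}
  ∪ pre   = {in(p3,t1), pkg_at(p5,portB), truck_at(t1,gate)} ∪ {pkg_at(p1,gate), truck_at(t1,gate)}
          = {in(p3,t1), pkg_at(p1,gate), pkg_at(p5,portB), truck_at(t1,gate)}

== RESULT ==
["in(p3,t1)", "pkg_at(p1,gate)", "pkg_at(p5,portB)", "truck_at(t1,gate)"]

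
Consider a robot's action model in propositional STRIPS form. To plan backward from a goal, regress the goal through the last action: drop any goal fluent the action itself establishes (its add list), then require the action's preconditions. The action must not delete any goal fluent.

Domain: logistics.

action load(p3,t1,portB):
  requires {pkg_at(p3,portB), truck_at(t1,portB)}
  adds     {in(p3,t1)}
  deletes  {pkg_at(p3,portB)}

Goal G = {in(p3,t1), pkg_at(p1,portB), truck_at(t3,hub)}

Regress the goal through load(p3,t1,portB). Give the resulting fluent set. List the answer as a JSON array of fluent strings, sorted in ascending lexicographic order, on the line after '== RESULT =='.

Regress:
  G ∩ del = {}  (empty — regression defined)
  G \ add = {in(p3,t1), pkg_at(p1,portB), truck_at(t3,hub)} \ {in(p3,t1)} = {pkg_at(p1,portB), truck_at(t3,hub)}
  ∪ pre   = {pkg_at(p1,portB), truck_at(t3,hub)} ∪ {pkg_at(p3,portB), truck_at(t1,portB)}
          = {pkg_at(p1,portB), pkg_at(p3,portB), truck_at(t1,portB), truck_at(t3,hub)}

== RESULT ==
["pkg_at(p1,portB)", "pkg_at(p3,portB)", "truck_at(t1,portB)", "truck_at(t3,hub)"]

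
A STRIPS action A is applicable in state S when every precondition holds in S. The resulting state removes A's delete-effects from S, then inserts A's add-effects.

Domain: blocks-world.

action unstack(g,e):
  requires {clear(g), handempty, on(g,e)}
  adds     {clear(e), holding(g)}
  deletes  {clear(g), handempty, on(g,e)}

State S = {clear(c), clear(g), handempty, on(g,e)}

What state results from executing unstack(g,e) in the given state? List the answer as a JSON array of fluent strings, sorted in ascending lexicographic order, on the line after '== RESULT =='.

Compute (S \ del) ∪ add:
  pre ⊆ S: {clear(g), handempty, on(g,e)} ⊆ S  — applicable
  S \ del = {clear(c)}
  ∪ add   = {clear(c), clear(e), holding(g)}

== RESULT ==
["clear(c)", "clear(e)", "holding(g)"]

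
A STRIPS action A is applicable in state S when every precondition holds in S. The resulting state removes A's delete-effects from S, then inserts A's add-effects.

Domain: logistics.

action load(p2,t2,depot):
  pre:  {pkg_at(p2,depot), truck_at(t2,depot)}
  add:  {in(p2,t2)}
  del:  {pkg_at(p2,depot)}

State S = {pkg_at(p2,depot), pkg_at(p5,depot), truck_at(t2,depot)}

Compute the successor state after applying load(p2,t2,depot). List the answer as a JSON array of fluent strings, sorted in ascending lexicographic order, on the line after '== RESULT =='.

Progress:
  pre ⊆ S: {pkg_at(p2,depot), truck_at(t2,depot)} ⊆ S  — applicable
  S \ del = {pkg_at(p5,depot), truck_at(t2,depot)}
  ∪ add   = {in(p2,t2), pkg_at(p5,depot), truck_at(t2,depot)}

== RESULT ==
["in(p2,t2)", "pkg_at(p5,depot)", "truck_at(t2,depot)"]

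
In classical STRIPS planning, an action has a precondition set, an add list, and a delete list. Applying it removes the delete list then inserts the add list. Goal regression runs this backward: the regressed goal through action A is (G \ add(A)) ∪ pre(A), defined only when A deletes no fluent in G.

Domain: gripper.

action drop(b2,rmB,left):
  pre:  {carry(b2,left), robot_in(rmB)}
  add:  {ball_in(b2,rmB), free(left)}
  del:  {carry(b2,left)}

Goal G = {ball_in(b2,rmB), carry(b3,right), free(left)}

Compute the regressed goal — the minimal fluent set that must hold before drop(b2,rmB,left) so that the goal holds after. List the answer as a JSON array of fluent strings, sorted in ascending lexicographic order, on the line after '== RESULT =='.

Compute (G \ add) ∪ pre:
  G ∩ del = {}  (empty — regression defined)
  G \ add = {ball_in(b2,rmB), carry(b3,right), free(left)} \ {ball_in(b2,rmB), free(left)} = {carry(b3,right)}
  ∪ pre   = {carry(b3,right)} ∪ {carry(b2,left), robot_in(rmB)}
          = {carry(b2,left), carry(b3,right), robot_in(rmB)}

== RESULT ==
["carry(b2,left)", "carry(b3,right)", "robot_in(rmB)"]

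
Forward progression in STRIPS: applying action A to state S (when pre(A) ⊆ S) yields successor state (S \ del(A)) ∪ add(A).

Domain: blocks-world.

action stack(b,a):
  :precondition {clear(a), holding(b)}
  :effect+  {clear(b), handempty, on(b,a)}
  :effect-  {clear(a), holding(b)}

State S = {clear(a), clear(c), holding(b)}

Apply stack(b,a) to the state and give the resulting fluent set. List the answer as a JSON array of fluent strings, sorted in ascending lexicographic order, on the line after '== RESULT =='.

Compute (S \ del) ∪ add:
  pre ⊆ S: {clear(a), holding(b)} ⊆ S  — applicable
  S \ del = {clear(c)}
  ∪ add   = {clear(b), clear(c), handempty, on(b,a)}

== RESULT ==
["clear(b)", "clear(c)", "handempty", "on(b,a)"]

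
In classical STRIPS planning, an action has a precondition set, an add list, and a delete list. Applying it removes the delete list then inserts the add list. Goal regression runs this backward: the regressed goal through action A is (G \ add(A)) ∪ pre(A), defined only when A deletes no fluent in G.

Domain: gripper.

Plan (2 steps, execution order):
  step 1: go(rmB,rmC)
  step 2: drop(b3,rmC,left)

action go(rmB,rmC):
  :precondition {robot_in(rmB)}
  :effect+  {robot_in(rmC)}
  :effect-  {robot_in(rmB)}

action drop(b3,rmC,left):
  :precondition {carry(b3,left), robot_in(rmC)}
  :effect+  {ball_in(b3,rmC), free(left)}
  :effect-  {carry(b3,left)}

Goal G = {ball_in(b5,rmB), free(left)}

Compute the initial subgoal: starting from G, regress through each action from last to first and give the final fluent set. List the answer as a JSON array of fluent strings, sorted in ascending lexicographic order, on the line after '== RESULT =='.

Work backward from the goal:
  through step 2 (drop(b3,rmC,left)): drop {free(left)}, keep {ball_in(b5,rmB)}, require {carry(b3,left), robot_in(rmC)}
    → {ball_in(b5,rmB), carry(b3,left), robot_in(rmC)}
  through step 1 (go(rmB,rmC)): drop {robot_in(rmC)}, keep {ball_in(b5,rmB), carry(b3,left)}, require {robot_in(rmB)}
    → {ball_in(b5,rmB), carry(b3,left), robot_in(rmB)}

== RESULT ==
["ball_in(b5,rmB)", "carry(b3,left)", "robot_in(rmB)"]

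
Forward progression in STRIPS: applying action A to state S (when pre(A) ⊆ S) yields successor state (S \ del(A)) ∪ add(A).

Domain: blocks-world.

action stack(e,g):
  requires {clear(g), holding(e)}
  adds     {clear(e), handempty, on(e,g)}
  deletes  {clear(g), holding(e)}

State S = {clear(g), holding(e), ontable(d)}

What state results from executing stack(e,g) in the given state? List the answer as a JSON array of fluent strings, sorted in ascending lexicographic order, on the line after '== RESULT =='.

Progress:
  pre ⊆ S: {clear(g), holding(e)} ⊆ S  — applicable
  S \ del = {ontable(d)}
  ∪ add   = {clear(e), handempty, on(e,g), ontable(d)}

== RESULT ==
["clear(e)", "handempty", "on(e,g)", "ontable(d)"]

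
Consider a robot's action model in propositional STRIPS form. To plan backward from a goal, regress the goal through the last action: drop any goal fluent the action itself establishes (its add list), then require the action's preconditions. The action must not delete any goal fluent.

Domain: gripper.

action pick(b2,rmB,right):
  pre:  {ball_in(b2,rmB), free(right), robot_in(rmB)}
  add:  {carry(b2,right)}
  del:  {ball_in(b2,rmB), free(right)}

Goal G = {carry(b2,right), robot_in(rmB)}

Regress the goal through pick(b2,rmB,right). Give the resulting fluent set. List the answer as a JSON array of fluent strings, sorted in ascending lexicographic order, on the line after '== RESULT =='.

Regress:
  G ∩ del = {}  (empty — regression defined)
  G \ add = {carry(b2,right), robot_in(rmB)} \ {carry(b2,right)} = {robot_in(rmB)}
  ∪ pre   = {robot_in(rmB)} ∪ {ball_in(b2,rmB), free(right), robot_in(rmB)}
          = {ball_in(b2,rmB), free(right), robot_in(rmB)}

== RESULT ==
["ball_in(b2,rmB)", "free(right)", "robot_in(rmB)"]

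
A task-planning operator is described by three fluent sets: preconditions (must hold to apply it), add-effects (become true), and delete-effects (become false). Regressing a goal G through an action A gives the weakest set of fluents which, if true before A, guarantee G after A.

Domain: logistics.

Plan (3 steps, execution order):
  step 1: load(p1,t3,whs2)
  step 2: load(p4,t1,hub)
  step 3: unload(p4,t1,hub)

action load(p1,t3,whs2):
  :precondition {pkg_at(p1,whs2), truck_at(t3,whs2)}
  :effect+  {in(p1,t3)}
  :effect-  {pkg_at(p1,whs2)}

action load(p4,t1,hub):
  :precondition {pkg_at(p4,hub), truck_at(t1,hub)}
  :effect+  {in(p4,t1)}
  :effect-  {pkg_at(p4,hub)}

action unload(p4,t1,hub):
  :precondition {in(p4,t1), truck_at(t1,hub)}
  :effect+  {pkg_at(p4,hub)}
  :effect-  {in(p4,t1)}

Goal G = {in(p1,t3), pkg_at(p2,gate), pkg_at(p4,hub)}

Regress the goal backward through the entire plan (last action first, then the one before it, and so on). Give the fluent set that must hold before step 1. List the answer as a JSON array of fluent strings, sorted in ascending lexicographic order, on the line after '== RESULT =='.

Regress step by step:
  through step 3 (unload(p4,t1,hub)): drop {pkg_at(p4,hub)}, keep {in(p1,t3), pkg_at(p2,gate)}, require {in(p4,t1), truck_at(t1,hub)}
    → {in(p1,t3), in(p4,t1), pkg_at(p2,gate), truck_at(t1,hub)}
  through step 2 (load(p4,t1,hub)): drop {in(p4,t1)}, keep {in(p1,t3), pkg_at(p2,gate), truck_at(t1,hub)}, require {pkg_at(p4,hub), truck_at(t1,hub)}
    → {in(p1,t3), pkg_at(p2,gate), pkg_at(p4,hub), truck_at(t1,hub)}
  through step 1 (load(p1,t3,whs2)): drop {in(p1,t3)}, keep {pkg_at(p2,gate), pkg_at(p4,hub), truck_at(t1,hub)}, require {pkg_at(p1,whs2), truck_at(t3,whs2)}
    → {pkg_at(p1,whs2), pkg_at(p2,gate), pkg_at(p4,hub), truck_at(t1,hub), truck_at(t3,whs2)}

== RESULT ==
["pkg_at(p1,whs2)", "pkg_at(p2,gate)", "pkg_at(p4,hub)", "truck_at(t1,hub)", "truck_at(t3,whs2)"]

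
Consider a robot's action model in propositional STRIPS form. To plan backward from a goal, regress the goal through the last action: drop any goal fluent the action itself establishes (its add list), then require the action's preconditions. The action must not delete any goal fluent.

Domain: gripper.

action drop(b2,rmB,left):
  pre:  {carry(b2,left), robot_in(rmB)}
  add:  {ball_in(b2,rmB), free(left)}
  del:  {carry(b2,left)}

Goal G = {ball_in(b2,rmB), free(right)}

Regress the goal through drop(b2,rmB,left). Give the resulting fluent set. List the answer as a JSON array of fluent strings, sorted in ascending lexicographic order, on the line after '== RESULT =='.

Compute (G \ add) ∪ pre:
  G ∩ del = {}  (empty — regression defined)
  G \ add = {ball_in(b2,rmB), free(right)} \ {ball_in(b2,rmB), free(left)} = {free(right)}
  ∪ pre   = {free(right)} ∪ {carry(b2,left), robot_in(rmB)}
          = {carry(b2,left), free(right), robot_in(rmB)}

== RESULT ==
["carry(b2,left)", "free(right)", "robot_in(rmB)"]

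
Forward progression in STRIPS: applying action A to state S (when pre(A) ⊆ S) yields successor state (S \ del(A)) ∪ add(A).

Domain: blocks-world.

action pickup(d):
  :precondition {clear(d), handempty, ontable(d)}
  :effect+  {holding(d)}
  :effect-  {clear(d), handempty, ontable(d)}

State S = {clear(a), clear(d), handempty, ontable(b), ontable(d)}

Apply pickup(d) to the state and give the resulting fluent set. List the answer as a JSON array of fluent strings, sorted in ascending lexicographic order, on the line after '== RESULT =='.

Progress:
  pre ⊆ S: {clear(d), handempty, ontable(d)} ⊆ S  — applicable
  S \ del = {clear(a), ontable(b)}
  ∪ add   = {clear(a), holding(d), ontable(b)}

== RESULT ==
["clear(a)", "holding(d)", "ontable(b)"]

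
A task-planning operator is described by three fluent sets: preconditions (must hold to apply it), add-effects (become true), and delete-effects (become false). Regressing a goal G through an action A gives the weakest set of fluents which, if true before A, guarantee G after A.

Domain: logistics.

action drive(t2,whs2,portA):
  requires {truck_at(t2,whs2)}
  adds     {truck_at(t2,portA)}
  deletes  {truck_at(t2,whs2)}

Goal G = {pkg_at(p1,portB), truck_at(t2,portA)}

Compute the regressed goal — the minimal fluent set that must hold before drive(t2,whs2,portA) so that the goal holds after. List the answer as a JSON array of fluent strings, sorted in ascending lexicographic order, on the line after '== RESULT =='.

Regress:
  G ∩ del = {}  (empty — regression defined)
  G \ add = {pkg_at(p1,portB), truck_at(t2,portA)} \ {truck_at(t2,portA)} = {pkg_at(p1,portB)}
  ∪ pre   = {pkg_at(p1,portB)} ∪ {truck_at(t2,whs2)}
          = {pkg_at(p1,portB), truck_at(t2,whs2)}

== RESULT ==
["pkg_at(p1,portB)", "truck_at(t2,whs2)"]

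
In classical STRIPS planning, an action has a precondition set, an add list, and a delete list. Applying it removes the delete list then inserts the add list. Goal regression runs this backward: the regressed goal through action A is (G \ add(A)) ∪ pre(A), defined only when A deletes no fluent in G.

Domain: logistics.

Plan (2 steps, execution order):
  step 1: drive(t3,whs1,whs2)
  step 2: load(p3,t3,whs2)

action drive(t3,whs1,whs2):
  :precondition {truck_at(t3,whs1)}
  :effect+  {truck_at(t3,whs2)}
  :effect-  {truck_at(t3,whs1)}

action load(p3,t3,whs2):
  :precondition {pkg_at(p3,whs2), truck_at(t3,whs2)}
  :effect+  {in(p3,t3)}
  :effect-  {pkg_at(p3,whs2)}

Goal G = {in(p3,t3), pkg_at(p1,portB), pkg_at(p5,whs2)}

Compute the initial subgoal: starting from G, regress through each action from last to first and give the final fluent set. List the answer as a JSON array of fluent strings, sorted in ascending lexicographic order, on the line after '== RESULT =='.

Regress step by step:
  through step 2 (load(p3,t3,whs2)): drop {in(p3,t3)}, keep {pkg_at(p1,portB), pkg_at(p5,whs2)}, require {pkg_at(p3,whs2), truck_at(t3,whs2)}
    → {pkg_at(p1,portB), pkg_at(p3,whs2), pkg_at(p5,whs2), truck_at(t3,whs2)}
  through step 1 (drive(t3,whs1,whs2)): drop {truck_at(t3,whs2)}, keep {pkg_at(p1,portB), pkg_at(p3,whs2), pkg_at(p5,whs2)}, require {truck_at(t3,whs1)}
    → {pkg_at(p1,portB), pkg_at(p3,whs2), pkg_at(p5,whs2), truck_at(t3,whs1)}

== RESULT ==
["pkg_at(p1,portB)", "pkg_at(p3,whs2)", "pkg_at(p5,whs2)", "truck_at(t3,whs1)"]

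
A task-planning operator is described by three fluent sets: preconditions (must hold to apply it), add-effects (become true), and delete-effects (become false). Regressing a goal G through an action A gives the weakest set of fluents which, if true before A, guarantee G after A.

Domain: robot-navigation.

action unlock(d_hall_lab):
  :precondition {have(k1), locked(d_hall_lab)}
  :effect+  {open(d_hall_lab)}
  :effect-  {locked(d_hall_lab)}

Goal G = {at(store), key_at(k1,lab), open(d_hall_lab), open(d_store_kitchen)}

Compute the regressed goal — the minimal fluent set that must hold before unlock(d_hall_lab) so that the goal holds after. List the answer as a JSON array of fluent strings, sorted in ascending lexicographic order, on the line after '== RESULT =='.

Regress:
  G ∩ del = {}  (empty — regression defined)
  G \ add = {at(store), key_at(k1,lab), open(d_hall_lab), open(d_store_kitchen)} \ {open(d_hall_lab)} = {at(store), key_at(k1,lab), open(d_store_kitchen)}
  ∪ pre   = {at(store), key_at(k1,lab), open(d_store_kitchen)} ∪ {have(k1), locked(d_hall_lab)}
          = {at(store), have(k1), key_at(k1,lab), locked(d_hall_lab), open(d_store_kitchen)}

== RESULT ==
["at(store)", "have(k1)", "key_at(k1,lab)", "locked(d_hall_lab)", "open(d_store_kitchen)"]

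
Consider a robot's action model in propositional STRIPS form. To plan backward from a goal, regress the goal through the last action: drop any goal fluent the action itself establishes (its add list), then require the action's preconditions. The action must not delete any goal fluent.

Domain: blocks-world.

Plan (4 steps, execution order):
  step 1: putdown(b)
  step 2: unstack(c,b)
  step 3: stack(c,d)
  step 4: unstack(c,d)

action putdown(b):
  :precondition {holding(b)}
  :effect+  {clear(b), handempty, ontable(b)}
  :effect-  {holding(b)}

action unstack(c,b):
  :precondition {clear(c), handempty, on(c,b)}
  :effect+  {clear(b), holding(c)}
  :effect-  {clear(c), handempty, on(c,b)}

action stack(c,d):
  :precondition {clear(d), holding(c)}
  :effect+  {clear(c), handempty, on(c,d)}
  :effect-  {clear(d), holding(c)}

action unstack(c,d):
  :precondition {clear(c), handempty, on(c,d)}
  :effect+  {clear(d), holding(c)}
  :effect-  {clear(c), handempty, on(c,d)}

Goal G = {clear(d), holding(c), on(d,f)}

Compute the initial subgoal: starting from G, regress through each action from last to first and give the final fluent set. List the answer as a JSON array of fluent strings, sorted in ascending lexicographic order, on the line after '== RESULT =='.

Work backward from the goal:
  through step 4 (unstack(c,d)): drop {clear(d), holding(c)}, keep {on(d,f)}, require {clear(c), handempty, on(c,d)}
    → {clear(c), handempty, on(c,d), on(d,f)}
  through step 3 (stack(c,d)): drop {clear(c), handempty, on(c,d)}, keep {on(d,f)}, require {clear(d), holding(c)}
    → {clear(d), holding(c), on(d,f)}
  through step 2 (unstack(c,b)): drop {holding(c)}, keep {clear(d), on(d,f)}, require {clear(c), handempty, on(c,b)}
    → {clear(c), clear(d), handempty, on(c,b), on(d,f)}
  through step 1 (putdown(b)): drop {handempty}, keep {clear(c), clear(d), on(c,b), on(d,f)}, require {holding(b)}
    → {clear(c), clear(d), holding(b), on(c,b), on(d,f)}

== RESULT ==
["clear(c)", "clear(d)", "holding(b)", "on(c,b)", "on(d,f)"]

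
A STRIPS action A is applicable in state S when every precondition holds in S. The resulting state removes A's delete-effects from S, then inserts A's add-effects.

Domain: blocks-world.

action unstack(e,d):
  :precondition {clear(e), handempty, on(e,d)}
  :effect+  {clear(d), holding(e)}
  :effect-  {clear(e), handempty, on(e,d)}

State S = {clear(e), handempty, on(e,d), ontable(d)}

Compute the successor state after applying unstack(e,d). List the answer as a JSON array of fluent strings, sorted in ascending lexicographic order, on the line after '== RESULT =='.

Progress:
  pre ⊆ S: {clear(e), handempty, on(e,d)} ⊆ S  — applicable
  S \ del = {ontable(d)}
  ∪ add   = {clear(d), holding(e), ontable(d)}

== RESULT ==
["clear(d)", "holding(e)", "ontable(d)"]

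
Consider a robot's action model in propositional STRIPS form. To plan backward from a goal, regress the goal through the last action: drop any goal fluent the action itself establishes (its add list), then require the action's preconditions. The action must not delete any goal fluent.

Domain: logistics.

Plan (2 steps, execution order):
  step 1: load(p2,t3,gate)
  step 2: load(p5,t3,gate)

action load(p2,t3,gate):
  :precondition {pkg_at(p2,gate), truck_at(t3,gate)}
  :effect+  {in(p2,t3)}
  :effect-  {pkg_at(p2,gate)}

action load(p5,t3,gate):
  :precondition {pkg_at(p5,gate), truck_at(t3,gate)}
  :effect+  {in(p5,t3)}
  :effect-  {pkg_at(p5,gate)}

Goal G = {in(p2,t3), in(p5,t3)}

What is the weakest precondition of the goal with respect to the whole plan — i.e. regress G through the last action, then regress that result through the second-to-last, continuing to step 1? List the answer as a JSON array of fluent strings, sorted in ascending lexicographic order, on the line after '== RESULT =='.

Work backward from the goal:
  through step 2 (load(p5,t3,gate)): drop {in(p5,t3)}, keep {in(p2,t3)}, require {pkg_at(p5,gate), truck_at(t3,gate)}
    → {in(p2,t3), pkg_at(p5,gate), truck_at(t3,gate)}
  through step 1 (load(p2,t3,gate)): drop {in(p2,t3)}, keep {pkg_at(p5,gate), truck_at(t3,gate)}, require {pkg_at(p2,gate), truck_at(t3,gate)}
    → {pkg_at(p2,gate), pkg_at(p5,gate), truck_at(t3,gate)}

== RESULT ==
["pkg_at(p2,gate)", "pkg_at(p5,gate)", "truck_at(t3,gate)"]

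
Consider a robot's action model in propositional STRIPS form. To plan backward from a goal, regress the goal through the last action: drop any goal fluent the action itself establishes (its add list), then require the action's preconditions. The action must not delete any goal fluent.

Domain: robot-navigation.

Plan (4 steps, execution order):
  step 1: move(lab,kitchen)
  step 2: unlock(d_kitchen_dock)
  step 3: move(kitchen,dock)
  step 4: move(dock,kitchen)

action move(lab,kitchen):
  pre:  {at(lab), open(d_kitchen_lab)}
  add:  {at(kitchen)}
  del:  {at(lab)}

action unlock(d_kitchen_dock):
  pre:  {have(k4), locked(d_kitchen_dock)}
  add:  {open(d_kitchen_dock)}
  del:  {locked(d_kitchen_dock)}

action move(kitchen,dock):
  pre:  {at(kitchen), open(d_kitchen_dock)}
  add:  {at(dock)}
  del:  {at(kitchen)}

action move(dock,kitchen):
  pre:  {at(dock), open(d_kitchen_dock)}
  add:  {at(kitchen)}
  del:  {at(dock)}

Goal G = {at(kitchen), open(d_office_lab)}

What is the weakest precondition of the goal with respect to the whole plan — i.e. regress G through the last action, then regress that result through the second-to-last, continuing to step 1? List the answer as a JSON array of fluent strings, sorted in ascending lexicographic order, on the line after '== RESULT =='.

Work backward from the goal:
  through step 4 (move(dock,kitchen)): drop {at(kitchen)}, keep {open(d_office_lab)}, require {at(dock), open(d_kitchen_dock)}
    → {at(dock), open(d_kitchen_dock), open(d_office_lab)}
  through step 3 (move(kitchen,dock)): drop {at(dock)}, keep {open(d_kitchen_dock), open(d_office_lab)}, require {at(kitchen), open(d_kitchen_dock)}
    → {at(kitchen), open(d_kitchen_dock), open(d_office_lab)}
  through step 2 (unlock(d_kitchen_dock)): drop {open(d_kitchen_dock)}, keep {at(kitchen), open(d_office_lab)}, require {have(k4), locked(d_kitchen_dock)}
    → {at(kitchen), have(k4), locked(d_kitchen_dock), open(d_office_lab)}
  through step 1 (move(lab,kitchen)): drop {at(kitchen)}, keep {have(k4), locked(d_kitchen_dock), open(d_office_lab)}, require {at(lab), open(d_kitchen_lab)}
    → {at(lab), have(k4), locked(d_kitchen_dock), open(d_kitchen_lab), open(d_office_lab)}

== RESULT ==
["at(lab)", "have(k4)", "locked(d_kitchen_dock)", "open(d_kitchen_lab)", "open(d_office_lab)"]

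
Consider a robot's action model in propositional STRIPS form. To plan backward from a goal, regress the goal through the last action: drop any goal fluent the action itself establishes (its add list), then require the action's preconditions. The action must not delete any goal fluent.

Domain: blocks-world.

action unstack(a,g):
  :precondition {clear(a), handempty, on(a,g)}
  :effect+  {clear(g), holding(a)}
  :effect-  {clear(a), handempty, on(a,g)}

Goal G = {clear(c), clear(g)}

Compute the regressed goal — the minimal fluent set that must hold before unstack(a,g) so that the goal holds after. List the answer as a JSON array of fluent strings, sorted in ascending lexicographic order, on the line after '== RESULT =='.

Compute (G \ add) ∪ pre:
  G ∩ del = {}  (empty — regression defined)
  G \ add = {clear(c), clear(g)} \ {clear(g), holding(a)} = {clear(c)}
  ∪ pre   = {clear(c)} ∪ {clear(a), handempty, on(a,g)}
          = {clear(a), clear(c), handempty, on(a,g)}

== RESULT ==
["clear(a)", "clear(c)", "handempty", "on(a,g)"]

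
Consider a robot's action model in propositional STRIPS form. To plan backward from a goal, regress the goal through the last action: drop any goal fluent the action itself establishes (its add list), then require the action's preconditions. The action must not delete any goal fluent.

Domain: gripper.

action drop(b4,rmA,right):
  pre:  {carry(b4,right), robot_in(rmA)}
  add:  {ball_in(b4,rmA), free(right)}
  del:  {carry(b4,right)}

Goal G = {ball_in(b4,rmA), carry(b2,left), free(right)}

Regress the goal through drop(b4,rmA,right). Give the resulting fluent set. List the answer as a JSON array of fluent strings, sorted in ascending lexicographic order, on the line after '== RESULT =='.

Compute (G \ add) ∪ pre:
  G ∩ del = {}  (empty — regression defined)
  G \ add = {ball_in(b4,rmA), carry(b2,left), free(right)} \ {ball_in(b4,rmA), free(right)} = {carry(b2,left)}
  ∪ pre   = {carry(b2,left)} ∪ {carry(b4,right), robot_in(rmA)}
          = {carry(b2,left), carry(b4,right), robot_in(rmA)}

== RESULT ==
["carry(b2,left)", "carry(b4,right)", "robot_in(rmA)"]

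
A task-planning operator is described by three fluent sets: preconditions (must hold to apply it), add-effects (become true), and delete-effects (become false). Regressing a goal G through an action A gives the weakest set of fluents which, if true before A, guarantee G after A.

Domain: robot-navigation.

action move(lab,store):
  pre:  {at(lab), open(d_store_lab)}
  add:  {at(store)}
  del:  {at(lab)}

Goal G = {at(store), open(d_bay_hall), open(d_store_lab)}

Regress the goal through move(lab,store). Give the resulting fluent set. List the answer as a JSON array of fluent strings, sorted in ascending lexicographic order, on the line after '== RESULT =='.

Regress:
  G ∩ del = {}  (empty — regression defined)
  G \ add = {at(store), open(d_bay_hall), open(d_store_lab)} \ {at(store)} = {open(d_bay_hall), open(d_store_lab)}
  ∪ pre   = {open(d_bay_hall), open(d_store_lab)} ∪ {at(lab), open(d_store_lab)}
          = {at(lab), open(d_bay_hall), open(d_store_lab)}

== RESULT ==
["at(lab)", "open(d_bay_hall)", "open(d_store_lab)"]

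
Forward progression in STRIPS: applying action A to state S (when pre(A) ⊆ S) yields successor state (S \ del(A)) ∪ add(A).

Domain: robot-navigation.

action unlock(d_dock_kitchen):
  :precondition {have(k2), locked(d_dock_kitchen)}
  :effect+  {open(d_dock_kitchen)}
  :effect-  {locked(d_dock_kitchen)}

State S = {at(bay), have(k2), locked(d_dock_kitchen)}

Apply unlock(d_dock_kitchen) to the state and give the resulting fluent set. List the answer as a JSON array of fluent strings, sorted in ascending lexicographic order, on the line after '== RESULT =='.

Progress:
  pre ⊆ S: {have(k2), locked(d_dock_kitchen)} ⊆ S  — applicable
  S \ del = {at(bay), have(k2)}
  ∪ add   = {at(bay), have(k2), open(d_dock_kitchen)}

== RESULT ==
["at(bay)", "have(k2)", "open(d_dock_kitchen)"]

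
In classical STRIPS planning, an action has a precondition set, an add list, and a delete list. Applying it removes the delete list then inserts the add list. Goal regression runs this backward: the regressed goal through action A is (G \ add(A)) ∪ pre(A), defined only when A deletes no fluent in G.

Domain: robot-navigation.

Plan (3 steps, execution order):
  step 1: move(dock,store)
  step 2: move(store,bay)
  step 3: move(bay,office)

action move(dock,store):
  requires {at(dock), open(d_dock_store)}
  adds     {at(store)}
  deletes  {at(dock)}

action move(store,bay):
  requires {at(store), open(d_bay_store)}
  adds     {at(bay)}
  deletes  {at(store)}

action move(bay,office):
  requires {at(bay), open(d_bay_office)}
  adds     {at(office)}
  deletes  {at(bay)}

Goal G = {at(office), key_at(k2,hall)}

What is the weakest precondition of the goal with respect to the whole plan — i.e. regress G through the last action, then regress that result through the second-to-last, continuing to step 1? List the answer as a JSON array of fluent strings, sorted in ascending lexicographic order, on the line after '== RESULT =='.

Regress step by step:
  through step 3 (move(bay,office)): drop {at(office)}, keep {key_at(k2,hall)}, require {at(bay), open(d_bay_office)}
    → {at(bay), key_at(k2,hall), open(d_bay_office)}
  through step 2 (move(store,bay)): drop {at(bay)}, keep {key_at(k2,hall), open(d_bay_office)}, require {at(store), open(d_bay_store)}
    → {at(store), key_at(k2,hall), open(d_bay_office), open(d_bay_store)}
  through step 1 (move(dock,store)): drop {at(store)}, keep {key_at(k2,hall), open(d_bay_office), open(d_bay_store)}, require {at(dock), open(d_dock_store)}
    → {at(dock), key_at(k2,hall), open(d_bay_office), open(d_bay_store), open(d_dock_store)}

== RESULT ==
["at(dock)", "key_at(k2,hall)", "open(d_bay_office)", "open(d_bay_store)", "open(d_dock_store)"]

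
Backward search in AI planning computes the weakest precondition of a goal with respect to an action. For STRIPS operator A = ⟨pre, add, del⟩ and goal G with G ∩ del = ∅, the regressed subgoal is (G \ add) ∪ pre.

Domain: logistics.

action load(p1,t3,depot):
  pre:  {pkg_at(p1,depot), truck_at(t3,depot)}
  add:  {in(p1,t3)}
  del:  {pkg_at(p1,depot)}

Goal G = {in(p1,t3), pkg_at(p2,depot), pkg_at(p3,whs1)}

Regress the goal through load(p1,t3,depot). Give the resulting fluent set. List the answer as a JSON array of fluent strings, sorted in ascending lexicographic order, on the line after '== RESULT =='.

Regress:
  G ∩ del = {}  (empty — regression defined)
  G \ add = {in(p1,t3), pkg_at(p2,depot), pkg_at(p3,whs1)} \ {in(p1,t3)} = {pkg_at(p2,depot), pkg_at(p3,whs1)}
  ∪ pre   = {pkg_at(p2,depot), pkg_at(p3,whs1)} ∪ {pkg_at(p1,depot), truck_at(t3,depot)}
          = {pkg_at(p1,depot), pkg_at(p2,depot), pkg_at(p3,whs1), truck_at(t3,depot)}

== RESULT ==
["pkg_at(p1,depot)", "pkg_at(p2,depot)", "pkg_at(p3,whs1)", "truck_at(t3,depot)"]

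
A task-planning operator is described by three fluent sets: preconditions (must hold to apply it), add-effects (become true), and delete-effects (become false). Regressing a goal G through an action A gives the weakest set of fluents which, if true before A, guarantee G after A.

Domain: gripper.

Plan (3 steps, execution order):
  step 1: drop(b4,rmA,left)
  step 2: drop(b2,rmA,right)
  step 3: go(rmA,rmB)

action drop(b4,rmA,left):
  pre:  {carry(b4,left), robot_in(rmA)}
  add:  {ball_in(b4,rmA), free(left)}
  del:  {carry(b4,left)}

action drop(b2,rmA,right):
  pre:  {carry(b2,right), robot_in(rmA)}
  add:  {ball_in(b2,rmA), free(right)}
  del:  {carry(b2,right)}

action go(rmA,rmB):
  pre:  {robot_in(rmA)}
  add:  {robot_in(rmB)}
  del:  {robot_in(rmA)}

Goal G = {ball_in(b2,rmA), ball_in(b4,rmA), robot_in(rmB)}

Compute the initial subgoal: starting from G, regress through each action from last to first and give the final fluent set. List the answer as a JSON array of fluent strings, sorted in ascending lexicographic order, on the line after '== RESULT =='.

Regress step by step:
  through step 3 (go(rmA,rmB)): drop {robot_in(rmB)}, keep {ball_in(b2,rmA), ball_in(b4,rmA)}, require {robot_in(rmA)}
    → {ball_in(b2,rmA), ball_in(b4,rmA), robot_in(rmA)}
  through step 2 (drop(b2,rmA,right)): drop {ball_in(b2,rmA)}, keep {ball_in(b4,rmA), robot_in(rmA)}, require {carry(b2,right), robot_in(rmA)}
    → {ball_in(b4,rmA), carry(b2,right), robot_in(rmA)}
  through step 1 (drop(b4,rmA,left)): drop {ball_in(b4,rmA)}, keep {carry(b2,right), robot_in(rmA)}, require {carry(b4,left), robot_in(rmA)}
    → {carry(b2,right), carry(b4,left), robot_in(rmA)}

== RESULT ==
["carry(b2,right)", "carry(b4,left)", "robot_in(rmA)"]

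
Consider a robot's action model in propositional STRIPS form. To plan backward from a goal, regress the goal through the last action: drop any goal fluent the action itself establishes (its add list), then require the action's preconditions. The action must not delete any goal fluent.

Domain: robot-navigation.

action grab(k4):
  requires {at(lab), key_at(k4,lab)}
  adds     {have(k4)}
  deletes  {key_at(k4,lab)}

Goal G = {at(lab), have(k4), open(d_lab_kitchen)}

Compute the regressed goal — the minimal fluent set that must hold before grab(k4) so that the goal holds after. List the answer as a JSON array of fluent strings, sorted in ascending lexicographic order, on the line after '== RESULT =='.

Regress:
  G ∩ del = {}  (empty — regression defined)
  G \ add = {at(lab), have(k4), open(d_lab_kitchen)} \ {have(k4)} = {at(lab), open(d_lab_kitchen)}
  ∪ pre   = {at(lab), open(d_lab_kitchen)} ∪ {at(lab), key_at(k4,lab)}
          = {at(lab), key_at(k4,lab), open(d_lab_kitchen)}

== RESULT ==
["at(lab)", "key_at(k4,lab)", "open(d_lab_kitchen)"]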